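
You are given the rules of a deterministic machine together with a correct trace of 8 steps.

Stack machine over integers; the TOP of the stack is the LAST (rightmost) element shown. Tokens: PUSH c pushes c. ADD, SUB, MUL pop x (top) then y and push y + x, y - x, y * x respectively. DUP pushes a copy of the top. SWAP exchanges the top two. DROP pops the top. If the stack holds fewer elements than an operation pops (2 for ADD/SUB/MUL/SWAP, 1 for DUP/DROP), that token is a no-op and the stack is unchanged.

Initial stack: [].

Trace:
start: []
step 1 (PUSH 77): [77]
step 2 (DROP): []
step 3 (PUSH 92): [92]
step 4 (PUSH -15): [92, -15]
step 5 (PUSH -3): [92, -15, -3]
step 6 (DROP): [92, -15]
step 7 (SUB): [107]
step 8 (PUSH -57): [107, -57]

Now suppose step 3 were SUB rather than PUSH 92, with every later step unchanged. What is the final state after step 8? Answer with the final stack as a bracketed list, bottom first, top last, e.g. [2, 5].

(re-executing from step 3 with the substitution; state before step 3: [])
step 3 (SUB): []
step 4 (PUSH -15): [-15]
step 5 (PUSH -3): [-15, -3]
step 6 (DROP): [-15]
step 7 (SUB): [-15]
step 8 (PUSH -57): [-15, -57]

[-15, -57]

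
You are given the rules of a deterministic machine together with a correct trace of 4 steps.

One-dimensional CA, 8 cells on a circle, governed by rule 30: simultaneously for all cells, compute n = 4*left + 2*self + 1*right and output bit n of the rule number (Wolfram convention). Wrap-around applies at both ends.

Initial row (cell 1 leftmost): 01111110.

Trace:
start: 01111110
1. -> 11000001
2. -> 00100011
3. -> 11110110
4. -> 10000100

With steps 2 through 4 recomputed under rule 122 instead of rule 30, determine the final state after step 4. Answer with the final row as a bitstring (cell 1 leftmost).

(re-executing steps 2..4 under rule 122; state before step 2: 11000001)
2. -> 01100011
3. -> 11110111
4. -> 00011100

00011100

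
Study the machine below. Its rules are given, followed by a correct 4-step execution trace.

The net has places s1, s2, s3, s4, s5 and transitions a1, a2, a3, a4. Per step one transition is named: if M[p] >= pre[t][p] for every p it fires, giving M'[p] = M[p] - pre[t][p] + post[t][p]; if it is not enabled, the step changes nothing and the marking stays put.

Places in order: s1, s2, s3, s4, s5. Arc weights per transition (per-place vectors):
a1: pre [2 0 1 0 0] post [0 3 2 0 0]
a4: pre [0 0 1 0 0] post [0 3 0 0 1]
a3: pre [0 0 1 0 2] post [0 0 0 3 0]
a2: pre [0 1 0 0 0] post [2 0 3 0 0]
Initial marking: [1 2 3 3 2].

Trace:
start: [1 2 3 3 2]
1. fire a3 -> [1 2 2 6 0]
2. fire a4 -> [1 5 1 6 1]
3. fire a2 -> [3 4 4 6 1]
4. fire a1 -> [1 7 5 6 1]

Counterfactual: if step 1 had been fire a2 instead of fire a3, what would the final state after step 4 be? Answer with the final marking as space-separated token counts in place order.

(re-executing from step 1 with the substitution; state before step 1: [1 2 3 3 2])
1. fire a2 -> [3 1 6 3 2]
2. fire a4 -> [3 4 5 3 3]
3. fire a2 -> [5 3 8 3 3]
4. fire a1 -> [3 6 9 3 3]

3 6 9 3 3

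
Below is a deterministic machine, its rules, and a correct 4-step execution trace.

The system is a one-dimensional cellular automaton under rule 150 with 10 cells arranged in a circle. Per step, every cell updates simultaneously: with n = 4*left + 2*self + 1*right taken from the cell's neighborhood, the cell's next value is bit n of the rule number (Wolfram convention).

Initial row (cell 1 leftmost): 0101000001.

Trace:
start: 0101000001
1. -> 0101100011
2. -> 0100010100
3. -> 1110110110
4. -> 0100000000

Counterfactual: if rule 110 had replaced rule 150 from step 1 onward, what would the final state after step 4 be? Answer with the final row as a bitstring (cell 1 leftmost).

(re-executing steps 1..4 under rule 110; state before step 1: 0101000001)
1. -> 1111000011
2. -> 0001000110
3. -> 0011001110
4. -> 0111011010

0111011010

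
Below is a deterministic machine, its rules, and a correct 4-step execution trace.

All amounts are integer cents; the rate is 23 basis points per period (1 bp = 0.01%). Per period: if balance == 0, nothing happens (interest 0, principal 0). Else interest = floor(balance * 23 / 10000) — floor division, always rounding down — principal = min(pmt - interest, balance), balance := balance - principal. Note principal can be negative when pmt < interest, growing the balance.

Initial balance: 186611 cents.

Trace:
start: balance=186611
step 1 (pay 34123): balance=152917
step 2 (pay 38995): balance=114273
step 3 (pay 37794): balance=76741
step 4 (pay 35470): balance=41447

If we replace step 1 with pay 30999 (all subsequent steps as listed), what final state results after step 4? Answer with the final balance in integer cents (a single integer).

44593

(re-executing from step 1 with the substitution; state before step 1: balance=186611)
step 1 (pay 30999): balance=156041
step 2 (pay 38995): balance=117404
step 3 (pay 37794): balance=79880
step 4 (pay 35470): balance=44593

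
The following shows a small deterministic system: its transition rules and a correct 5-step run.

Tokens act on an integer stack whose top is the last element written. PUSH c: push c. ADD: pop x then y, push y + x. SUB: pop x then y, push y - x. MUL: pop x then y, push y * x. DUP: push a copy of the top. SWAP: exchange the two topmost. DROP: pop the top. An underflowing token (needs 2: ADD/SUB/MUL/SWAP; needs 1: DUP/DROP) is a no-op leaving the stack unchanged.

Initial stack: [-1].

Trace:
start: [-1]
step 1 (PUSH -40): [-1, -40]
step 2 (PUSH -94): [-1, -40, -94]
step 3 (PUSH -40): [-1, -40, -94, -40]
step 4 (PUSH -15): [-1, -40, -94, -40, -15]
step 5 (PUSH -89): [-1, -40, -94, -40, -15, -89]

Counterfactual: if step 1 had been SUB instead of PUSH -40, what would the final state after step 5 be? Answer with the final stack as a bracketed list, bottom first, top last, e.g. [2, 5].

(re-executing from step 1 with the substitution; state before step 1: [-1])
step 1 (SUB): [-1]
step 2 (PUSH -94): [-1, -94]
step 3 (PUSH -40): [-1, -94, -40]
step 4 (PUSH -15): [-1, -94, -40, -15]
step 5 (PUSH -89): [-1, -94, -40, -15, -89]

[-1, -94, -40, -15, -89]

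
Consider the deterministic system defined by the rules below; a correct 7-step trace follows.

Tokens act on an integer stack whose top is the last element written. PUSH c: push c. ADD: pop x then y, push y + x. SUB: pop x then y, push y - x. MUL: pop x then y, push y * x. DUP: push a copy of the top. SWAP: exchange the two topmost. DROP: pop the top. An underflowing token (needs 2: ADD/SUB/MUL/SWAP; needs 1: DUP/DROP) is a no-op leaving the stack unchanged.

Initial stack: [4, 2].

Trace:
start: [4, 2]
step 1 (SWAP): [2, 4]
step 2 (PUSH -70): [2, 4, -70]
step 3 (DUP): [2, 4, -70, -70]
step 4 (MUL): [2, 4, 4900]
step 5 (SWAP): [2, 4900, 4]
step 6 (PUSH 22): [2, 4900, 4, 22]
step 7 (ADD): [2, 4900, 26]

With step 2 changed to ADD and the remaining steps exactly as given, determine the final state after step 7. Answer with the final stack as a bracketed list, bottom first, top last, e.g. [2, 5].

(re-executing from step 2 with the substitution; state before step 2: [2, 4])
step 2 (ADD): [6]
step 3 (DUP): [6, 6]
step 4 (MUL): [36]
step 5 (SWAP): [36]
step 6 (PUSH 22): [36, 22]
step 7 (ADD): [58]

[58]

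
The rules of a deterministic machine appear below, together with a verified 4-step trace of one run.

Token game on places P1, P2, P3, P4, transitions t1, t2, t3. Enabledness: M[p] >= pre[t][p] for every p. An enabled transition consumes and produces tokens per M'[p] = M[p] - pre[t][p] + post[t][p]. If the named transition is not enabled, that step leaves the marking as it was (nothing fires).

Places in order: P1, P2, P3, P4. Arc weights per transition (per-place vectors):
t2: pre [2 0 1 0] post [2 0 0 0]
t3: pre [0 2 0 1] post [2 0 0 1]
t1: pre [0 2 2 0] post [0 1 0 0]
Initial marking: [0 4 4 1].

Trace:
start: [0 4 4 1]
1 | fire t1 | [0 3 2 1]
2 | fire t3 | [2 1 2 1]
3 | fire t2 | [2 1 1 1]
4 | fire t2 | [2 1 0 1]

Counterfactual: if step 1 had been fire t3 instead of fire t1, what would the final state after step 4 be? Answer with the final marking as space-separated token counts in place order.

(re-executing from step 1 with the substitution; state before step 1: [0 4 4 1])
1 | fire t3 | [2 2 4 1]
2 | fire t3 | [4 0 4 1]
3 | fire t2 | [4 0 3 1]
4 | fire t2 | [4 0 2 1]

4 0 2 1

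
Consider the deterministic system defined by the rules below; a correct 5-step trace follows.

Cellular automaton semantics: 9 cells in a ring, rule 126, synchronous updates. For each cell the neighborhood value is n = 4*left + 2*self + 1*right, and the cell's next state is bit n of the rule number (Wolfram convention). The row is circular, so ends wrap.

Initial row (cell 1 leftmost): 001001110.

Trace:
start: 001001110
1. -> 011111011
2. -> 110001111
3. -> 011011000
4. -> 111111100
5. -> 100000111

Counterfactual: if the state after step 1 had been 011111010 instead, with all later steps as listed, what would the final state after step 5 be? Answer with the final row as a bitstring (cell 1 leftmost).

100000111

state after step 1 := 011111010
2. -> 110001111
3. -> 011011000
4. -> 111111100
5. -> 100000111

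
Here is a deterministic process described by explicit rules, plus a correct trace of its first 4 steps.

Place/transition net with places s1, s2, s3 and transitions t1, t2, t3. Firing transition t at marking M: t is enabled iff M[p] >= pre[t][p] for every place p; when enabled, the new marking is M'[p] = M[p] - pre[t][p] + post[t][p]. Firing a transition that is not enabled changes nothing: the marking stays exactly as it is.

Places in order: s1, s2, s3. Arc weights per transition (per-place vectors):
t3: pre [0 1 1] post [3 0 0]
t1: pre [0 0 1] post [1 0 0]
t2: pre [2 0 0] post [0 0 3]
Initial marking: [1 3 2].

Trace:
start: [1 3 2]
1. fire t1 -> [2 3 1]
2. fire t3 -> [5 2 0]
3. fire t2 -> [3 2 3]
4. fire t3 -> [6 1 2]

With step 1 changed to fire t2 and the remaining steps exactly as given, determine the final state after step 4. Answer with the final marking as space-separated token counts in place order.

5 1 3

(re-executing from step 1 with the substitution; state before step 1: [1 3 2])
1. fire t2 -> [1 3 2]
2. fire t3 -> [4 2 1]
3. fire t2 -> [2 2 4]
4. fire t3 -> [5 1 3]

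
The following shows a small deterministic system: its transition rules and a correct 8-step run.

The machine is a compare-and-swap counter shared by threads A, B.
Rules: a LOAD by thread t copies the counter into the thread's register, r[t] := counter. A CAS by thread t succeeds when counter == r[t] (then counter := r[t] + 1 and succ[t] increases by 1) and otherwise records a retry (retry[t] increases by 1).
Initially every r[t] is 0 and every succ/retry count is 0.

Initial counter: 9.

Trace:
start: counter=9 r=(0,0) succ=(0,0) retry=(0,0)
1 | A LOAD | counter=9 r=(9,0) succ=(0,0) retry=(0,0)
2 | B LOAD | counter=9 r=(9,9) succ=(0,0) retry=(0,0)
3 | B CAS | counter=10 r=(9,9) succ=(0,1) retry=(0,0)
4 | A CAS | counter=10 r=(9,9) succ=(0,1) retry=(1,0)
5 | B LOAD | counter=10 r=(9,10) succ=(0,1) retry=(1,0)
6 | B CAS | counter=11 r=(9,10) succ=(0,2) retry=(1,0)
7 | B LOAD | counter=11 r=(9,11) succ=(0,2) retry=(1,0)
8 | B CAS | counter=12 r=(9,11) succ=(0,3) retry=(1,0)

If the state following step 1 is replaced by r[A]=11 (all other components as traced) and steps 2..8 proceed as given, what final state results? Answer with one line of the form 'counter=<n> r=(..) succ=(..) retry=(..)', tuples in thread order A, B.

state after step 1 := counter=9 r=(11,0) succ=(0,0) retry=(0,0)
2 | B LOAD | counter=9 r=(11,9) succ=(0,0) retry=(0,0)
3 | B CAS | counter=10 r=(11,9) succ=(0,1) retry=(0,0)
4 | A CAS | counter=10 r=(11,9) succ=(0,1) retry=(1,0)
5 | B LOAD | counter=10 r=(11,10) succ=(0,1) retry=(1,0)
6 | B CAS | counter=11 r=(11,10) succ=(0,2) retry=(1,0)
7 | B LOAD | counter=11 r=(11,11) succ=(0,2) retry=(1,0)
8 | B CAS | counter=12 r=(11,11) succ=(0,3) retry=(1,0)

counter=12 r=(11,11) succ=(0,3) retry=(1,0)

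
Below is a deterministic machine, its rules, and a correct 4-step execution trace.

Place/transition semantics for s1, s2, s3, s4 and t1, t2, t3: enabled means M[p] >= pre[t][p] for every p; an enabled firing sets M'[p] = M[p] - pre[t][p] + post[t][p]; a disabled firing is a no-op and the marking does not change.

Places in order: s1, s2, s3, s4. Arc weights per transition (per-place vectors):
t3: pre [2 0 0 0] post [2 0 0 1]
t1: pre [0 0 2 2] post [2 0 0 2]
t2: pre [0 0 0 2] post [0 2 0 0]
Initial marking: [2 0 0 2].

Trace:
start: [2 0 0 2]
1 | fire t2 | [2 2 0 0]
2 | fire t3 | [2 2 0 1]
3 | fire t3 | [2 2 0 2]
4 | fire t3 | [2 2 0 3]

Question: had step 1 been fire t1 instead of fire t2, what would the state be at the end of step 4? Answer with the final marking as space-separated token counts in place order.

2 0 0 5

(re-executing from step 1 with the substitution; state before step 1: [2 0 0 2])
1 | fire t1 | [2 0 0 2]
2 | fire t3 | [2 0 0 3]
3 | fire t3 | [2 0 0 4]
4 | fire t3 | [2 0 0 5]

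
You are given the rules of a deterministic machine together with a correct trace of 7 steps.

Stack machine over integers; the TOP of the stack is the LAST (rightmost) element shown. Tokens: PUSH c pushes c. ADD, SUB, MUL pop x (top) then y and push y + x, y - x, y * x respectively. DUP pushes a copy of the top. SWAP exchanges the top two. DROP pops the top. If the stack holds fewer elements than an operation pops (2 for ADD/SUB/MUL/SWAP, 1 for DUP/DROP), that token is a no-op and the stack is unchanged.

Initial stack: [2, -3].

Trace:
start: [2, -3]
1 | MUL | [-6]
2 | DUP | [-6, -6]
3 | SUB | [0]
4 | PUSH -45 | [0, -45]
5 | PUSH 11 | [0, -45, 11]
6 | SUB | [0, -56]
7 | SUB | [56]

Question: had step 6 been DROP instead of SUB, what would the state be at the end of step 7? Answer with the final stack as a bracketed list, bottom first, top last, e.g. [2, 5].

[45]

(re-executing from step 6 with the substitution; state before step 6: [0, -45, 11])
6 | DROP | [0, -45]
7 | SUB | [45]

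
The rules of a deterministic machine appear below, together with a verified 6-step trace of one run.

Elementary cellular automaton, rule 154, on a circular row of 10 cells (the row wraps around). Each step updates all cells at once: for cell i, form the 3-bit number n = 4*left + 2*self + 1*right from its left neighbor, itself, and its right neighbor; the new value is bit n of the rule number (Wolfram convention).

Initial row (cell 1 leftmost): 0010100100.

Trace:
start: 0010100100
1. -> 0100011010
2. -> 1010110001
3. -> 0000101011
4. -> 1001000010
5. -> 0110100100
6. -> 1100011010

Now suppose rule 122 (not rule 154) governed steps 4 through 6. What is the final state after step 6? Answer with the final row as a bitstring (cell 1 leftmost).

(re-executing steps 4..6 under rule 122; state before step 4: 0000101011)
4. -> 1001010111
5. -> 1110101100
6. -> 1011011111

1011011111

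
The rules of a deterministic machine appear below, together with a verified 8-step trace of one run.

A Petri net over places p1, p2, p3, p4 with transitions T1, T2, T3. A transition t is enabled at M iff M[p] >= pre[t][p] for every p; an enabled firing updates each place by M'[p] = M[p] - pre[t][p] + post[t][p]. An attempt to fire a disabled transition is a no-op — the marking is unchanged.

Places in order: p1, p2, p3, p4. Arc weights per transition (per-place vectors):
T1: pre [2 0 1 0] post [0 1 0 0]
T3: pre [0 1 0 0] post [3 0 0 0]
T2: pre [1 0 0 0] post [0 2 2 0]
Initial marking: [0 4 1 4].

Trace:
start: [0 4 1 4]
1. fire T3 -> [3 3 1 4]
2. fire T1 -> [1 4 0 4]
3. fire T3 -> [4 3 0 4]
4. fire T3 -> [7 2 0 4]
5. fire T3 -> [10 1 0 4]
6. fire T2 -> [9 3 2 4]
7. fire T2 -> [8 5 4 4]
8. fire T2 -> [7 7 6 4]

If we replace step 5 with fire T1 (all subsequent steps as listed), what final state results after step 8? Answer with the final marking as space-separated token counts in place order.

(re-executing from step 5 with the substitution; state before step 5: [7 2 0 4])
5. fire T1 -> [7 2 0 4]
6. fire T2 -> [6 4 2 4]
7. fire T2 -> [5 6 4 4]
8. fire T2 -> [4 8 6 4]

4 8 6 4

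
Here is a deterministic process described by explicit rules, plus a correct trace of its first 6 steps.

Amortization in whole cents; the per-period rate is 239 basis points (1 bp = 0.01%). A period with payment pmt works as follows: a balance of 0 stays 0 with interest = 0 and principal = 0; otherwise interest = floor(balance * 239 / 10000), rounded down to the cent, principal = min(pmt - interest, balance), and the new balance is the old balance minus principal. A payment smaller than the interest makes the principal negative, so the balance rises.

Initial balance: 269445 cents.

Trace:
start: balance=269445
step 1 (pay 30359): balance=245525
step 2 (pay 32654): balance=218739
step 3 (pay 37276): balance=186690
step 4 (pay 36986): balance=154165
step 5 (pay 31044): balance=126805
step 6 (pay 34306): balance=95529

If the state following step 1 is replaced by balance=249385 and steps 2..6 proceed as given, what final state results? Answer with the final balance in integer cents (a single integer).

99874

state after step 1 := balance=249385
step 2 (pay 32654): balance=222691
step 3 (pay 37276): balance=190737
step 4 (pay 36986): balance=158309
step 5 (pay 31044): balance=131048
step 6 (pay 34306): balance=99874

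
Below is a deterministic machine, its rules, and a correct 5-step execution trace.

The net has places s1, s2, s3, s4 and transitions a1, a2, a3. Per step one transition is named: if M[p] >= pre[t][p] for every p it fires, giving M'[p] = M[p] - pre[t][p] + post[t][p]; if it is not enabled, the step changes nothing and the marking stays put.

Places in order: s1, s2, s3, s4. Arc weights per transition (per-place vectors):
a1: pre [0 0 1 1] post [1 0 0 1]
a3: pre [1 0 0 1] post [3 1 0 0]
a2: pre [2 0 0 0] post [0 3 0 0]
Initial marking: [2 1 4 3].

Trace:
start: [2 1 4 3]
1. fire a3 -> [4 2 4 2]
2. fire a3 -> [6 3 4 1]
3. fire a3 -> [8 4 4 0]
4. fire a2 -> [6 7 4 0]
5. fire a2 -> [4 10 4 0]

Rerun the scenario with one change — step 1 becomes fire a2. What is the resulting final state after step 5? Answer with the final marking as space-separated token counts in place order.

(re-executing from step 1 with the substitution; state before step 1: [2 1 4 3])
1. fire a2 -> [0 4 4 3]
2. fire a3 -> [0 4 4 3]
3. fire a3 -> [0 4 4 3]
4. fire a2 -> [0 4 4 3]
5. fire a2 -> [0 4 4 3]

0 4 4 3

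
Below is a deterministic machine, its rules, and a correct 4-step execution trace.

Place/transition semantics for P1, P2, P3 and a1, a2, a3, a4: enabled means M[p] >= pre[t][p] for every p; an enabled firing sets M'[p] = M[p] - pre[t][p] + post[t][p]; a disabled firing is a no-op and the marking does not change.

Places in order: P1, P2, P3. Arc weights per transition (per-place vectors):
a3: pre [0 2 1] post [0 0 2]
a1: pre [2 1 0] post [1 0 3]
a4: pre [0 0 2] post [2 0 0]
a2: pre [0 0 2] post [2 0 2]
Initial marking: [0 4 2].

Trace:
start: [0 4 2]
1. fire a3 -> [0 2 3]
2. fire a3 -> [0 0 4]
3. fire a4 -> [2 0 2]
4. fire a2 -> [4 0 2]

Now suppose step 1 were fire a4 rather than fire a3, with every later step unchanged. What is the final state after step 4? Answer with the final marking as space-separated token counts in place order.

(re-executing from step 1 with the substitution; state before step 1: [0 4 2])
1. fire a4 -> [2 4 0]
2. fire a3 -> [2 4 0]
3. fire a4 -> [2 4 0]
4. fire a2 -> [2 4 0]

2 4 0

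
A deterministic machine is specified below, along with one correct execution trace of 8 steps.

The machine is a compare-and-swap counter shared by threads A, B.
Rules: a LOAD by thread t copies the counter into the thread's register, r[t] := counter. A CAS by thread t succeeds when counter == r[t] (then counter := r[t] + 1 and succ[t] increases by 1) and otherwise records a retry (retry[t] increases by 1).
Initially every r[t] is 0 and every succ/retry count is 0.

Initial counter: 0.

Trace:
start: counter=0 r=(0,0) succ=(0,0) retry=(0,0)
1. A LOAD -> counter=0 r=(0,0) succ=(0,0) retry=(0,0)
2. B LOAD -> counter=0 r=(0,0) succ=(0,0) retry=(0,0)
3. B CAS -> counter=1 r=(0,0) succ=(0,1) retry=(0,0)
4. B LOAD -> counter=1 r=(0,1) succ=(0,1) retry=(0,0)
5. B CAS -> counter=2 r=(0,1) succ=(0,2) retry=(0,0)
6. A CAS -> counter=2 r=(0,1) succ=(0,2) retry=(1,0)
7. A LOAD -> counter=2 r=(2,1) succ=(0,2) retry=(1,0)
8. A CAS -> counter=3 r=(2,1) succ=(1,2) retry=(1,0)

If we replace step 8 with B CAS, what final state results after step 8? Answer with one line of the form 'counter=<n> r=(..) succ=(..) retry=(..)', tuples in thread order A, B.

counter=2 r=(2,1) succ=(0,2) retry=(1,1)

(re-executing from step 8 with the substitution; state before step 8: counter=2 r=(2,1) succ=(0,2) retry=(1,0))
8. B CAS -> counter=2 r=(2,1) succ=(0,2) retry=(1,1)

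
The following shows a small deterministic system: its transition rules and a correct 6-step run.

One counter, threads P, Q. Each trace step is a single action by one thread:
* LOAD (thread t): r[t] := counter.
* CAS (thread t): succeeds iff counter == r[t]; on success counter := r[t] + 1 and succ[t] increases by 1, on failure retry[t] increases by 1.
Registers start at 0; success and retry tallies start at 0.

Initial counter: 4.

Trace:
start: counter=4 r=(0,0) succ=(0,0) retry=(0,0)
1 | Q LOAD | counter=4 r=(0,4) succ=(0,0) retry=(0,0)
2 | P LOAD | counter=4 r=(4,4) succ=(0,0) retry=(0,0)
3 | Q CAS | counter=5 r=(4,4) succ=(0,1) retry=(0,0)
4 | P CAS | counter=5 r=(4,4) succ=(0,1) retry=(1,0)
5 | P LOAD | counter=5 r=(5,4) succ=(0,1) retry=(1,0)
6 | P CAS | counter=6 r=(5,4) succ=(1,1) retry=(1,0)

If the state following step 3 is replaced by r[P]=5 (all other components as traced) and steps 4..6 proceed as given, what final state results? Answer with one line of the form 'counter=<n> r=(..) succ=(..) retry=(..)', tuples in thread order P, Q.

counter=7 r=(6,4) succ=(2,1) retry=(0,0)

state after step 3 := counter=5 r=(5,4) succ=(0,1) retry=(0,0)
4 | P CAS | counter=6 r=(5,4) succ=(1,1) retry=(0,0)
5 | P LOAD | counter=6 r=(6,4) succ=(1,1) retry=(0,0)
6 | P CAS | counter=7 r=(6,4) succ=(2,1) retry=(0,0)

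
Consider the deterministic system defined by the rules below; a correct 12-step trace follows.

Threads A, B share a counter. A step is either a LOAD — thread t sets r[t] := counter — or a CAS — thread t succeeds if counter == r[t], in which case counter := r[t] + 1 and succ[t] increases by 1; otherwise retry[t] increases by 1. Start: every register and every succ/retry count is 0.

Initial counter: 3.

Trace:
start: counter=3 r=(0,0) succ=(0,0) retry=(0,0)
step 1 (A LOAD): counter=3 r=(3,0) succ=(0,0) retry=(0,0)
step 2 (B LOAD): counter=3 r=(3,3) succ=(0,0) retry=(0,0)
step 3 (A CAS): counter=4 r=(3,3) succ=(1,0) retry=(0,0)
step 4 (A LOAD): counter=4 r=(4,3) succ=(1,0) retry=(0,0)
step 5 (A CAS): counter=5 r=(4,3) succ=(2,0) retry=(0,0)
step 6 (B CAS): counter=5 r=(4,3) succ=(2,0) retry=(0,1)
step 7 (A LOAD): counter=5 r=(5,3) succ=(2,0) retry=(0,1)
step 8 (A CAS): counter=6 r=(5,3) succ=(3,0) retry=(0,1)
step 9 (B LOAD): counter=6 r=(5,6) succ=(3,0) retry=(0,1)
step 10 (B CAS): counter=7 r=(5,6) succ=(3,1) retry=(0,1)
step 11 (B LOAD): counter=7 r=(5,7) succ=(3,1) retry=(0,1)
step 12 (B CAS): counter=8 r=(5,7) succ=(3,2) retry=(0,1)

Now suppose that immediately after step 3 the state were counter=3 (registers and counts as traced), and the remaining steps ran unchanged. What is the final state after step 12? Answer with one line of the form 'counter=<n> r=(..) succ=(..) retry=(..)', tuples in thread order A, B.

counter=7 r=(4,6) succ=(3,2) retry=(0,1)

state after step 3 := counter=3 r=(3,3) succ=(1,0) retry=(0,0)
step 4 (A LOAD): counter=3 r=(3,3) succ=(1,0) retry=(0,0)
step 5 (A CAS): counter=4 r=(3,3) succ=(2,0) retry=(0,0)
step 6 (B CAS): counter=4 r=(3,3) succ=(2,0) retry=(0,1)
step 7 (A LOAD): counter=4 r=(4,3) succ=(2,0) retry=(0,1)
step 8 (A CAS): counter=5 r=(4,3) succ=(3,0) retry=(0,1)
step 9 (B LOAD): counter=5 r=(4,5) succ=(3,0) retry=(0,1)
step 10 (B CAS): counter=6 r=(4,5) succ=(3,1) retry=(0,1)
step 11 (B LOAD): counter=6 r=(4,6) succ=(3,1) retry=(0,1)
step 12 (B CAS): counter=7 r=(4,6) succ=(3,2) retry=(0,1)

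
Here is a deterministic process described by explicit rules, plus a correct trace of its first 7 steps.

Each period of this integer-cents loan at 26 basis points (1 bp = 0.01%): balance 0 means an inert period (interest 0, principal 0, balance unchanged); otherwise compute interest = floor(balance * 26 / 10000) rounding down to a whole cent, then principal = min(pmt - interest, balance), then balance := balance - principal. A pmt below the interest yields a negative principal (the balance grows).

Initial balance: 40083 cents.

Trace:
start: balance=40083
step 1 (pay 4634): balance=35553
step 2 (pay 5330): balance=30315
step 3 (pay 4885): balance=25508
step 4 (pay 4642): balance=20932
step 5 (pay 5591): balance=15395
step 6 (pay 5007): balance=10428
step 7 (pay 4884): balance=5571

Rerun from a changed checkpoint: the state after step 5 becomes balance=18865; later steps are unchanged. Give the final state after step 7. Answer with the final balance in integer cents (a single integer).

state after step 5 := balance=18865
step 6 (pay 5007): balance=13907
step 7 (pay 4884): balance=9059

9059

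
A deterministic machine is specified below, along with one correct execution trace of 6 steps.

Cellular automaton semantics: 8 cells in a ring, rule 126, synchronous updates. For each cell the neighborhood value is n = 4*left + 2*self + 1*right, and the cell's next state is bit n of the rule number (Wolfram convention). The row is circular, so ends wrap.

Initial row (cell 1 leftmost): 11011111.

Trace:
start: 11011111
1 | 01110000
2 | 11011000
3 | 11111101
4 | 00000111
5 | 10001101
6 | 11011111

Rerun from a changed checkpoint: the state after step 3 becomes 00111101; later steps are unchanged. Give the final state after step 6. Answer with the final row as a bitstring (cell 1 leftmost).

01100110

state after step 3 := 00111101
4 | 11100111
5 | 00111100
6 | 01100110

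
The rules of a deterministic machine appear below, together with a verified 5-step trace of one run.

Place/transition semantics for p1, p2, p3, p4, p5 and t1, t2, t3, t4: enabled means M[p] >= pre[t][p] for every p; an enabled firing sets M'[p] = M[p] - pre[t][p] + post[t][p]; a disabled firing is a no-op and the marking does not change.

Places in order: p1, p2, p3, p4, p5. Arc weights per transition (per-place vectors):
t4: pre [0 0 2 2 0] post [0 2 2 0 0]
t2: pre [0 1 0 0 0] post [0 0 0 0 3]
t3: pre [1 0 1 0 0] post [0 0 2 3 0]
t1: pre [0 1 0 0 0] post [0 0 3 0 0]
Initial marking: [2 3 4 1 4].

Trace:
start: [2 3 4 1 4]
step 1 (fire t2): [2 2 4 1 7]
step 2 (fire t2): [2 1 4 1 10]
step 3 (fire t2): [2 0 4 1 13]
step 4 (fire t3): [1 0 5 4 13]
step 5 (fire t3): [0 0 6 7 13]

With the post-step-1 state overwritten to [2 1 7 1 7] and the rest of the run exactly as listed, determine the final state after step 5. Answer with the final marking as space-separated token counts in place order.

0 0 9 7 10

state after step 1 := [2 1 7 1 7]
step 2 (fire t2): [2 0 7 1 10]
step 3 (fire t2): [2 0 7 1 10]
step 4 (fire t3): [1 0 8 4 10]
step 5 (fire t3): [0 0 9 7 10]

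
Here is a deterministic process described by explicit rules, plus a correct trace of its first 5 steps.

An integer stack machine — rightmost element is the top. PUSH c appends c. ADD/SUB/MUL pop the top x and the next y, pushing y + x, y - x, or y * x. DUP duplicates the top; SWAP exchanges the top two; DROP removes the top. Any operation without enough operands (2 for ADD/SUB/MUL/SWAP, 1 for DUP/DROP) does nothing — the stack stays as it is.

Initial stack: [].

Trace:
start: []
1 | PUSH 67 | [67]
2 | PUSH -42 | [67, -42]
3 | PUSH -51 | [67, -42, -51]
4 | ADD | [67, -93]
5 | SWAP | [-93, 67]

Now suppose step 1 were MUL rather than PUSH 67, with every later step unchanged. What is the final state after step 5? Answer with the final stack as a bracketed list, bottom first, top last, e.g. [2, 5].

[-93]

(re-executing from step 1 with the substitution; state before step 1: [])
1 | MUL | []
2 | PUSH -42 | [-42]
3 | PUSH -51 | [-42, -51]
4 | ADD | [-93]
5 | SWAP | [-93]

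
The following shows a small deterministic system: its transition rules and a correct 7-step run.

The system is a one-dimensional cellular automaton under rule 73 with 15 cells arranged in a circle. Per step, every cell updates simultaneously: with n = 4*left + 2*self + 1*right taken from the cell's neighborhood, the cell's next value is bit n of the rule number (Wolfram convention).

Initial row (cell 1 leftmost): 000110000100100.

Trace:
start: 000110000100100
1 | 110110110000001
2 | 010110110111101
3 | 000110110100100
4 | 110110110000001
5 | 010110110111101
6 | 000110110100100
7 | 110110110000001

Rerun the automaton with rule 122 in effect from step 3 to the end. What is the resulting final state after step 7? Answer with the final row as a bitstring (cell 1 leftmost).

101111110011111

(re-executing steps 3..7 under rule 122; state before step 3: 010110110111101)
3 | 101111111100110
4 | 011000000111111
5 | 111100001100001
6 | 000110011110011
7 | 101111110011111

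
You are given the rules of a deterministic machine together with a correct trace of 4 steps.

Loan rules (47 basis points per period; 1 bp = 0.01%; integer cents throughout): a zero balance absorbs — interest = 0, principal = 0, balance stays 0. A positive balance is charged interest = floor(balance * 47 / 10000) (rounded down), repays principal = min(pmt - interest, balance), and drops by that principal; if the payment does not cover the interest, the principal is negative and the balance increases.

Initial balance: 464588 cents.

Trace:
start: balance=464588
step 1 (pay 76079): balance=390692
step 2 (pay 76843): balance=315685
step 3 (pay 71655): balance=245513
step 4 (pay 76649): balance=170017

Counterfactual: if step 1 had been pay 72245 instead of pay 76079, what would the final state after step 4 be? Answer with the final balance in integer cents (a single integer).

173906

(re-executing from step 1 with the substitution; state before step 1: balance=464588)
step 1 (pay 72245): balance=394526
step 2 (pay 76843): balance=319537
step 3 (pay 71655): balance=249383
step 4 (pay 76649): balance=173906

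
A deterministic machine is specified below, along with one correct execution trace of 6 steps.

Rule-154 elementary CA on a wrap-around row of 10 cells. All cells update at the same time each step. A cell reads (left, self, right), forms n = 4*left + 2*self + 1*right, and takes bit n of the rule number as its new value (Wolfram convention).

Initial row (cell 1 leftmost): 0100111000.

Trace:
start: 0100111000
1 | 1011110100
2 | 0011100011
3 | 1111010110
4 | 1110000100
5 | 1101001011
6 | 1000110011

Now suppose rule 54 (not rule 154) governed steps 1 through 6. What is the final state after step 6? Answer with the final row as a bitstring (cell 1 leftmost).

(re-executing steps 1..6 under rule 54; state before step 1: 0100111000)
1 | 1111000100
2 | 0000101111
3 | 1001110000
4 | 1110001001
5 | 0001011110
6 | 0011100001

0011100001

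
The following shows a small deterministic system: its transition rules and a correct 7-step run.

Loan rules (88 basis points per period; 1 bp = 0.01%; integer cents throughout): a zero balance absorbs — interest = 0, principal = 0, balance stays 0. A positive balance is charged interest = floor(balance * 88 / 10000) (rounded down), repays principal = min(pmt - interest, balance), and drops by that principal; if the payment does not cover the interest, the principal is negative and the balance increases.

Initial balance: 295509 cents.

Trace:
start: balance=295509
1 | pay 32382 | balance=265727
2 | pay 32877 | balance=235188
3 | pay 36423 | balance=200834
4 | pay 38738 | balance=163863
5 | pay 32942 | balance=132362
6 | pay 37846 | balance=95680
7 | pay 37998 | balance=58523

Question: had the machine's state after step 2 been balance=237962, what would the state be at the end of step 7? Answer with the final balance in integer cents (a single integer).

61422

state after step 2 := balance=237962
3 | pay 36423 | balance=203633
4 | pay 38738 | balance=166686
5 | pay 32942 | balance=135210
6 | pay 37846 | balance=98553
7 | pay 37998 | balance=61422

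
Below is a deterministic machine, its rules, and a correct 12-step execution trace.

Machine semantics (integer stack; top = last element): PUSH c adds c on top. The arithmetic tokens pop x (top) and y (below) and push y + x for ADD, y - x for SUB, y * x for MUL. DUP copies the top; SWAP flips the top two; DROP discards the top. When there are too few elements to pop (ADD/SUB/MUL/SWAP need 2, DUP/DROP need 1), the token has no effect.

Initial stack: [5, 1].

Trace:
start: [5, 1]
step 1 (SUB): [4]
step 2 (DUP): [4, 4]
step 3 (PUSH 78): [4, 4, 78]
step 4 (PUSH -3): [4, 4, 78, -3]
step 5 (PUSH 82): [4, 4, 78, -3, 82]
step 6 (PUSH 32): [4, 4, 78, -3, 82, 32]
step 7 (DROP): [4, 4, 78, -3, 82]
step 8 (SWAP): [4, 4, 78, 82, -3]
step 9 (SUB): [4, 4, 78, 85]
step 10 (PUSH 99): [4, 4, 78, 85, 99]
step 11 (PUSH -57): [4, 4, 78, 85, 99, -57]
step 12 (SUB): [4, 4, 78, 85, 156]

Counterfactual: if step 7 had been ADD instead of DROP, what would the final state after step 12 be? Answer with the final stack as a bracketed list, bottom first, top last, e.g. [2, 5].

(re-executing from step 7 with the substitution; state before step 7: [4, 4, 78, -3, 82, 32])
step 7 (ADD): [4, 4, 78, -3, 114]
step 8 (SWAP): [4, 4, 78, 114, -3]
step 9 (SUB): [4, 4, 78, 117]
step 10 (PUSH 99): [4, 4, 78, 117, 99]
step 11 (PUSH -57): [4, 4, 78, 117, 99, -57]
step 12 (SUB): [4, 4, 78, 117, 156]

[4, 4, 78, 117, 156]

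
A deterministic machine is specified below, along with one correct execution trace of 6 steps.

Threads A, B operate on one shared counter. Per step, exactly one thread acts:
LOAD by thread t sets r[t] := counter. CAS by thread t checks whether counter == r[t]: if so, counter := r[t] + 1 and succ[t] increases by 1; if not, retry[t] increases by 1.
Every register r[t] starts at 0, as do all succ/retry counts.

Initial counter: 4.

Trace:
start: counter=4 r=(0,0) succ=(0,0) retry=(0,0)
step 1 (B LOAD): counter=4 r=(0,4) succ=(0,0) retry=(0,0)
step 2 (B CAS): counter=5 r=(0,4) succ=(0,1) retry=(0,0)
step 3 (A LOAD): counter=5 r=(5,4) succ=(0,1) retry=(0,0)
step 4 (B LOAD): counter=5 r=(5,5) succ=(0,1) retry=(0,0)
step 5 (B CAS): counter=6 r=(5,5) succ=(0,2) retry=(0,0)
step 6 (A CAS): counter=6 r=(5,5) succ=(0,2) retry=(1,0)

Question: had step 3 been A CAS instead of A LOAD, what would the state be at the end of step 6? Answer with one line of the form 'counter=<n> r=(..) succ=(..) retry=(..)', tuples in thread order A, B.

(re-executing from step 3 with the substitution; state before step 3: counter=5 r=(0,4) succ=(0,1) retry=(0,0))
step 3 (A CAS): counter=5 r=(0,4) succ=(0,1) retry=(1,0)
step 4 (B LOAD): counter=5 r=(0,5) succ=(0,1) retry=(1,0)
step 5 (B CAS): counter=6 r=(0,5) succ=(0,2) retry=(1,0)
step 6 (A CAS): counter=6 r=(0,5) succ=(0,2) retry=(2,0)

counter=6 r=(0,5) succ=(0,2) retry=(2,0)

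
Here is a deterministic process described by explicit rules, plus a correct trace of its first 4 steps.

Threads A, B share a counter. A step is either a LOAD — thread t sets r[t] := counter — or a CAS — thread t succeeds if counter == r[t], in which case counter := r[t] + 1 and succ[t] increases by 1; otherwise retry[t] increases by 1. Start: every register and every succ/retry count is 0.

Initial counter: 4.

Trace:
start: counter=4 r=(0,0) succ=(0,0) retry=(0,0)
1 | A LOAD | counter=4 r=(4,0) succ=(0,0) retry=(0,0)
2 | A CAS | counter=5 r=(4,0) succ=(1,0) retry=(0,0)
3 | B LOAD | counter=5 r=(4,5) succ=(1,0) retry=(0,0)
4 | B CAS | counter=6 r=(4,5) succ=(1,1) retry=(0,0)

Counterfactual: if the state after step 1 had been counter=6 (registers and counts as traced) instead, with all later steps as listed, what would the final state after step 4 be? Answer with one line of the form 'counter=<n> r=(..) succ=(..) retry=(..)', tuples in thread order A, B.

state after step 1 := counter=6 r=(4,0) succ=(0,0) retry=(0,0)
2 | A CAS | counter=6 r=(4,0) succ=(0,0) retry=(1,0)
3 | B LOAD | counter=6 r=(4,6) succ=(0,0) retry=(1,0)
4 | B CAS | counter=7 r=(4,6) succ=(0,1) retry=(1,0)

counter=7 r=(4,6) succ=(0,1) retry=(1,0)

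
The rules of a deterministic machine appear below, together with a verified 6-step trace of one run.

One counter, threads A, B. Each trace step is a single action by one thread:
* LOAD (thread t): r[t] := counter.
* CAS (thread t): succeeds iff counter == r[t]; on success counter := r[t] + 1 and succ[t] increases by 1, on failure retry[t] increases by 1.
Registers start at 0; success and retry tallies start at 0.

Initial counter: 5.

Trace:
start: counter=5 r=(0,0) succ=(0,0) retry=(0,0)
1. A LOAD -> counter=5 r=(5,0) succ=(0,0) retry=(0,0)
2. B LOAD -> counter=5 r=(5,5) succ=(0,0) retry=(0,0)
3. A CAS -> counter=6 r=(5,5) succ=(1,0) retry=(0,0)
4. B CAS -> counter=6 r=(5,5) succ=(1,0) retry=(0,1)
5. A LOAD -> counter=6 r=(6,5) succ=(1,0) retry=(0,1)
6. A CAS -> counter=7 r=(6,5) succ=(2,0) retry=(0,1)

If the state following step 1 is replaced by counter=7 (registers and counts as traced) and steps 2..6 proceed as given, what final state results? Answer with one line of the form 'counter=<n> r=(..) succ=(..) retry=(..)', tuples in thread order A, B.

counter=9 r=(8,7) succ=(1,1) retry=(1,0)

state after step 1 := counter=7 r=(5,0) succ=(0,0) retry=(0,0)
2. B LOAD -> counter=7 r=(5,7) succ=(0,0) retry=(0,0)
3. A CAS -> counter=7 r=(5,7) succ=(0,0) retry=(1,0)
4. B CAS -> counter=8 r=(5,7) succ=(0,1) retry=(1,0)
5. A LOAD -> counter=8 r=(8,7) succ=(0,1) retry=(1,0)
6. A CAS -> counter=9 r=(8,7) succ=(1,1) retry=(1,0)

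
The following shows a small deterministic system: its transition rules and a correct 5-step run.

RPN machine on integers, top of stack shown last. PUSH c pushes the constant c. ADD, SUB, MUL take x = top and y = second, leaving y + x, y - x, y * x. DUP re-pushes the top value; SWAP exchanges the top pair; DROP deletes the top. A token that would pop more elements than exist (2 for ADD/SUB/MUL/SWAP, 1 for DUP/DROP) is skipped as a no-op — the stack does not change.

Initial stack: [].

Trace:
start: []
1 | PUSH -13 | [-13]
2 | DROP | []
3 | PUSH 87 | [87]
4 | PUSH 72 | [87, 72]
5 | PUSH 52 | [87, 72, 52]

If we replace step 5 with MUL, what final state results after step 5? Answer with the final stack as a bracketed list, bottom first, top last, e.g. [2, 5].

[6264]

(re-executing from step 5 with the substitution; state before step 5: [87, 72])
5 | MUL | [6264]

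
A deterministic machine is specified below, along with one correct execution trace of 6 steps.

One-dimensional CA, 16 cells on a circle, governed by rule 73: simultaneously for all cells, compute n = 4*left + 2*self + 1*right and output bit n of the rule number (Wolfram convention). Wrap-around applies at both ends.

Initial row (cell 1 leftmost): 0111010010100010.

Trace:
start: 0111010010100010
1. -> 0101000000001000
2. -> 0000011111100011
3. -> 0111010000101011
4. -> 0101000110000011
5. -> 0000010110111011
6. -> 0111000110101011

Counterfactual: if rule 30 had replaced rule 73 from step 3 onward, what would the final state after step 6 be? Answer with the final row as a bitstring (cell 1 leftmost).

0111111001011100

(re-executing steps 3..6 under rule 30; state before step 3: 0000011111100011)
3. -> 1000110000010110
4. -> 1101101000110100
5. -> 1001001101100111
6. -> 0111111001011100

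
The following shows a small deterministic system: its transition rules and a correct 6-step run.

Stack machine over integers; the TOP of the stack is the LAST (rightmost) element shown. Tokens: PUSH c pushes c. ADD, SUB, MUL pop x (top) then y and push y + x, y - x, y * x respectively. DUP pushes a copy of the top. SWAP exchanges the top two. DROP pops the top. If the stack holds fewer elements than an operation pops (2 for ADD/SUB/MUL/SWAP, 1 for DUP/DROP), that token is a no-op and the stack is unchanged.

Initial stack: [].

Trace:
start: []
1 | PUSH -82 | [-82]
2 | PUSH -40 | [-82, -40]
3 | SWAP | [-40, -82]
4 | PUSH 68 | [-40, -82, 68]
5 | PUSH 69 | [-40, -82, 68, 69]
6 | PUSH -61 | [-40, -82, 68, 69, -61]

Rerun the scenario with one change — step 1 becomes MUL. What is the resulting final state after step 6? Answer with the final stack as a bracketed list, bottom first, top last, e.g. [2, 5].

[-40, 68, 69, -61]

(re-executing from step 1 with the substitution; state before step 1: [])
1 | MUL | []
2 | PUSH -40 | [-40]
3 | SWAP | [-40]
4 | PUSH 68 | [-40, 68]
5 | PUSH 69 | [-40, 68, 69]
6 | PUSH -61 | [-40, 68, 69, -61]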